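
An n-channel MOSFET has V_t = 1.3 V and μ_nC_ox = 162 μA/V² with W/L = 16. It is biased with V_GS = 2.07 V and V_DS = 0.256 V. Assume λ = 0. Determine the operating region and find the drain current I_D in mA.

k_n = μ_nC_ox · (W/L) = 2.592 mA/V².
V_ov = V_GS − V_t = 2.07 − 1.3 = 0.77 V.
Since V_DS = 0.256 V < V_ov = 0.77 V, the device is in the triode region.
I_D = k_n [V_ov · V_DS − ½ V_DS²] = 2.592 × [0.77 × 0.256 − 0.5 × 0.256²] = 0.426 mA.

Triode; I_D = 0.426 mA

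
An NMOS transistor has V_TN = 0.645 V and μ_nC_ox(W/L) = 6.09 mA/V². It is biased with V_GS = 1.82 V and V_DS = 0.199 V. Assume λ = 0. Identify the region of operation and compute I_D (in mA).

V_ov = V_GS − V_TN = 1.82 − 0.645 = 1.18 V.
Since V_DS = 0.199 V < V_ov = 1.18 V, the device is in the triode region.
I_D = k_n [V_ov · V_DS − ½ V_DS²] = 6.09 × [1.18 × 0.199 − 0.5 × 0.199²] = 1.3 mA.

Triode; I_D = 1.30 mA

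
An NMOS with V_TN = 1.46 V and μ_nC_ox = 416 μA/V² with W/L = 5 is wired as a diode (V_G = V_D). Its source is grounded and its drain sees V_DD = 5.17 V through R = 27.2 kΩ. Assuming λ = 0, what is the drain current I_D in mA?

With gate tied to drain, V_GS = V_DS ≥ V_GS − V_TN, so the device is in saturation.
k_n = μ_nC_ox · (W/L) = 2.08 mA/V².
KCL at the drain: ½ k_n (V_GS − V_TN)² = (V_DD − V_GS)/R.
Let x = V_GS − 1.46. Then 28.3 x² + x − 3.71 = 0, giving x = 0.345 V (positive root), so V_GS = 1.8 V.
I_D = (V_DD − V_GS)/R = (5.17 − 1.8) / 27.2 = 0.124 mA.

I_D = 0.124 mA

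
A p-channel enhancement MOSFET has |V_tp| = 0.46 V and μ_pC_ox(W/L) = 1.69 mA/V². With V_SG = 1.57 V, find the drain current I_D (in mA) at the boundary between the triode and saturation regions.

At the boundary V_SD = V_ov = V_SG − |V_tp| = 1.57 − 0.46 = 1.11 V.
I_D = ½ k_p V_ov² = 0.5 × 1.69 × 1.11² = 1.04 mA.

I_D = 1.04 mA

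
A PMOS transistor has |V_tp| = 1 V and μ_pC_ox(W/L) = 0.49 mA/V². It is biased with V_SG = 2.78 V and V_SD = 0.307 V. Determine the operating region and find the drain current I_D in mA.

V_ov = V_SG − |V_tp| = 2.78 − 1 = 1.78 V.
Since V_SD = 0.307 V < V_ov = 1.78 V, the device is in the triode region.
I_D = k_p [V_ov · V_SD − ½ V_SD²] = 0.49 × [1.78 × 0.307 − 0.5 × 0.307²] = 0.245 mA.

Triode; I_D = 0.245 mA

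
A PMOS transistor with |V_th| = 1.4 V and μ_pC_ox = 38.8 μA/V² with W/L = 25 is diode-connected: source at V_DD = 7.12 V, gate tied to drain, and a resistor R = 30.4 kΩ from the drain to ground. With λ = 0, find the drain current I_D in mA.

With gate tied to drain, V_SG = V_SD ≥ V_SG − |V_th|, so the device is in saturation.
k_p = μ_pC_ox · (W/L) = 0.97 mA/V².
KCL at the drain: ½ k_p (V_SG − |V_th|)² = (V_DD − V_SG)/R.
Let x = V_SG − 1.4. Then 14.7 x² + x − 5.72 = 0, giving x = 0.59 V (positive root), so V_SG = 1.99 V.
I_D = (V_DD − V_SG)/R = (7.12 − 1.99) / 30.4 = 0.169 mA.

I_D = 0.169 mA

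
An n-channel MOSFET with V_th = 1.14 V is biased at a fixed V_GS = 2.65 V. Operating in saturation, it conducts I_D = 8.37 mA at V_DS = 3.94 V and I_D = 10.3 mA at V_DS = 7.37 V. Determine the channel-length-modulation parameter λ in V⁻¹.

With V_GS fixed, I_D ∝ (1 + λ V_DS) in saturation, so I_D2/I_D1 = (1 + λ V_DS2)/(1 + λ V_DS1).
10.3/8.37 = 1.231 = (1 + 7.37 λ)/(1 + 3.94 λ).
Solving: λ (I_D1 V_DS2 − I_D2 V_DS1) = I_D2 − I_D1, so λ = (10.3 − 8.37) / (8.37 × 7.37 − 10.3 × 3.94) = 1.93 / 21.1 = 0.0914 V⁻¹.

λ = 0.0914 V⁻¹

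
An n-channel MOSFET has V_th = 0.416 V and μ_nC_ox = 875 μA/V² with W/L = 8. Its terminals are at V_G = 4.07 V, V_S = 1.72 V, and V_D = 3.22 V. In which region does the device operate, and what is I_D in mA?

Triode; I_D = 12.4 mA

V_GS = V_G − V_S = 4.07 − 1.72 = 2.35 V; V_DS = V_D − V_S = 3.22 − 1.72 = 1.5 V.
k_n = μ_nC_ox · (W/L) = 7 mA/V².
V_ov = V_GS − V_th = 2.35 − 0.416 = 1.93 V.
Since V_DS = 1.5 V < V_ov = 1.93 V, the device is in the triode region.
I_D = k_n [V_ov · V_DS − ½ V_DS²] = 7 × [1.93 × 1.5 − 0.5 × 1.5²] = 12.4 mA.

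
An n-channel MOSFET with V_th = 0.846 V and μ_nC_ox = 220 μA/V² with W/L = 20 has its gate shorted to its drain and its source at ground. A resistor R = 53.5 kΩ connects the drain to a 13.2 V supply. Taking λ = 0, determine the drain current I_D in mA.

With gate tied to drain, V_GS = V_DS ≥ V_GS − V_th, so the device is in saturation.
k_n = μ_nC_ox · (W/L) = 4.4 mA/V².
KCL at the drain: ½ k_n (V_GS − V_th)² = (V_DD − V_GS)/R.
Let x = V_GS − 0.846. Then 118 x² + x − 12.35 = 0, giving x = 0.32 V (positive root), so V_GS = 1.17 V.
I_D = (V_DD − V_GS)/R = (13.2 − 1.17) / 53.5 = 0.225 mA.

I_D = 0.225 mA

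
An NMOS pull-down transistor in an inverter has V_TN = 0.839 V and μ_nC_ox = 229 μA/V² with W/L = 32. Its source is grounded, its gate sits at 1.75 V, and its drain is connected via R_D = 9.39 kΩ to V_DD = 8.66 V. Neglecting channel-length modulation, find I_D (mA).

I_D = 0.907 mA

V_GS = V_G = 1.75 V, so V_ov = 1.75 − 0.839 = 0.911 V.
k_n = μ_nC_ox · (W/L) = 7.328 mA/V².
Assume saturation: I_D = ½ k_n V_ov² = 0.5 × 7.328 × 0.911² = 3.04 mA, giving V_DS = V_DD − I_D R_D = 8.66 − 3.04 × 9.39 = -19.9 V.
But -19.9 V < V_ov = 0.911 V, so the device is actually in triode.
In triode I_D = k_n[V_ov V_DS − ½ V_DS²] and I_D = (V_DD − V_DS)/R_D. Equating: 34.4 V_DS² − 63.69 V_DS + 8.66 = 0, giving V_DS = 0.148 V (the root below V_ov).
I_D = (8.66 − 0.148) / 9.39 = 0.907 mA.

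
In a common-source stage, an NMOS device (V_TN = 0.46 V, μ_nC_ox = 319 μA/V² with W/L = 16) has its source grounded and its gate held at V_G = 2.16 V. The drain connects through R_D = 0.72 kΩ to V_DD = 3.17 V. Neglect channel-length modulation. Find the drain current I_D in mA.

V_GS = V_G = 2.16 V, so V_ov = 2.16 − 0.46 = 1.7 V.
k_n = μ_nC_ox · (W/L) = 5.104 mA/V².
Assume saturation: I_D = ½ k_n V_ov² = 0.5 × 5.104 × 1.7² = 7.38 mA, giving V_DS = V_DD − I_D R_D = 3.17 − 7.38 × 0.72 = -2.14 V.
But -2.14 V < V_ov = 1.7 V, so the device is actually in triode.
In triode I_D = k_n[V_ov V_DS − ½ V_DS²] and I_D = (V_DD − V_DS)/R_D. Equating: 1.84 V_DS² − 7.247 V_DS + 3.17 = 0, giving V_DS = 0.501 V (the root below V_ov).
I_D = (3.17 − 0.501) / 0.72 = 3.71 mA.

I_D = 3.71 mA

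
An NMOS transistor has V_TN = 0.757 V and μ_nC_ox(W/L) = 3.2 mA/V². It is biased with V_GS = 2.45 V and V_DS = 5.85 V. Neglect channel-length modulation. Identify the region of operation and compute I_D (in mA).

V_ov = V_GS − V_TN = 2.45 − 0.757 = 1.69 V.
Since V_DS = 5.85 V ≥ V_ov = 1.69 V, the device is in saturation.
I_D = ½ k_n V_ov² = 0.5 × 3.2 × 1.69² = 4.59 mA.

Saturation; I_D = 4.59 mA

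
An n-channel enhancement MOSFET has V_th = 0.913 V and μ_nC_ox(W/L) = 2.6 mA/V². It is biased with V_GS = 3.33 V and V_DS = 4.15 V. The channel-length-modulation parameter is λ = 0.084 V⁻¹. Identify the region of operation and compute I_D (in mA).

Saturation; I_D = 10.2 mA

V_ov = V_GS − V_th = 3.33 − 0.913 = 2.42 V.
Since V_DS = 4.15 V ≥ V_ov = 2.42 V, the device is in saturation.
I_D = ½ k_n V_ov² (1 + λ V_DS) = 0.5 × 2.6 × 2.42² × (1 + 0.084 × 4.15) = 10.2 mA.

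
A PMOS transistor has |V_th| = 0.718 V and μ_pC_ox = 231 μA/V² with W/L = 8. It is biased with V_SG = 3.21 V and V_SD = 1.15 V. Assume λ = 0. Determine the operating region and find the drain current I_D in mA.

Triode; I_D = 4.07 mA

k_p = μ_pC_ox · (W/L) = 1.848 mA/V².
V_ov = V_SG − |V_th| = 3.21 − 0.718 = 2.49 V.
Since V_SD = 1.15 V < V_ov = 2.49 V, the device is in the triode region.
I_D = k_p [V_ov · V_SD − ½ V_SD²] = 1.848 × [2.49 × 1.15 − 0.5 × 1.15²] = 4.07 mA.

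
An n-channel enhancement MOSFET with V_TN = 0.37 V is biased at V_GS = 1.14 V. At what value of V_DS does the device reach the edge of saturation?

V_DS,sat = 0.770 V

The boundary between triode and saturation is V_DS = V_GS − V_TN = V_ov.
V_ov = 1.14 − 0.37 = 0.77 V.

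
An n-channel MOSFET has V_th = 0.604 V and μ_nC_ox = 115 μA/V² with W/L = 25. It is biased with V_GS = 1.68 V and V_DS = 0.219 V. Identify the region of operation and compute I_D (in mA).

k_n = μ_nC_ox · (W/L) = 2.875 mA/V².
V_ov = V_GS − V_th = 1.68 − 0.604 = 1.08 V.
Since V_DS = 0.219 V < V_ov = 1.08 V, the device is in the triode region.
I_D = k_n [V_ov · V_DS − ½ V_DS²] = 2.875 × [1.08 × 0.219 − 0.5 × 0.219²] = 0.609 mA.

Triode; I_D = 0.609 mA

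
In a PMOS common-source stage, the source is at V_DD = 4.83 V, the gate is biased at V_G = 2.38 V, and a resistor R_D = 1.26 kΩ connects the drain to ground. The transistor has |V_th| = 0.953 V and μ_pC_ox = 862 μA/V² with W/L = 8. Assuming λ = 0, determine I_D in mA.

V_SG = V_DD − V_G = 4.83 − 2.38 = 2.45 V, so V_ov = 2.45 − 0.953 = 1.5 V.
k_p = μ_pC_ox · (W/L) = 6.896 mA/V².
Assume saturation: I_D = ½ k_p V_ov² = 0.5 × 6.896 × 1.5² = 7.73 mA, giving V_SD = V_DD − I_D R_D = 4.83 − 7.73 × 1.26 = -4.91 V.
But -4.91 V < V_ov = 1.5 V, so the device is actually in triode.
In triode I_D = k_p[V_ov V_SD − ½ V_SD²] and I_D = (V_DD − V_SD)/R_D. Equating: 4.34 V_SD² − 14.01 V_SD + 4.83 = 0, giving V_SD = 0.393 V (the root below V_ov).
I_D = (4.83 − 0.393) / 1.26 = 3.52 mA.

I_D = 3.52 mA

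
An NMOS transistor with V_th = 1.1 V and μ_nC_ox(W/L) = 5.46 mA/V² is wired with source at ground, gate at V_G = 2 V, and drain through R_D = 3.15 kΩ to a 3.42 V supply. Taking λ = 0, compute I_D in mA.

V_GS = V_G = 2 V, so V_ov = 2 − 1.1 = 0.9 V.
Assume saturation: I_D = ½ k_n V_ov² = 0.5 × 5.46 × 0.9² = 2.21 mA, giving V_DS = V_DD − I_D R_D = 3.42 − 2.21 × 3.15 = -3.55 V.
But -3.55 V < V_ov = 0.9 V, so the device is actually in triode.
In triode I_D = k_n[V_ov V_DS − ½ V_DS²] and I_D = (V_DD − V_DS)/R_D. Equating: 8.6 V_DS² − 16.48 V_DS + 3.42 = 0, giving V_DS = 0.237 V (the root below V_ov).
I_D = (3.42 − 0.237) / 3.15 = 1.01 mA.

I_D = 1.01 mA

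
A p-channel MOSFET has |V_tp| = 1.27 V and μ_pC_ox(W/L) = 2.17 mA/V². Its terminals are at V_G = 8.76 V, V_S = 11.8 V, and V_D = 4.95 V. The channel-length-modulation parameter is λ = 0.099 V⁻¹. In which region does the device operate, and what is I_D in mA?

Saturation; I_D = 5.70 mA

V_SG = V_S − V_G = 11.8 − 8.76 = 3.04 V; V_SD = V_S − V_D = 11.8 − 4.95 = 6.85 V.
V_ov = V_SG − |V_tp| = 3.04 − 1.27 = 1.77 V.
Since V_SD = 6.85 V ≥ V_ov = 1.77 V, the device is in saturation.
I_D = ½ k_p V_ov² (1 + λ V_SD) = 0.5 × 2.17 × 1.77² × (1 + 0.099 × 6.85) = 5.7 mA.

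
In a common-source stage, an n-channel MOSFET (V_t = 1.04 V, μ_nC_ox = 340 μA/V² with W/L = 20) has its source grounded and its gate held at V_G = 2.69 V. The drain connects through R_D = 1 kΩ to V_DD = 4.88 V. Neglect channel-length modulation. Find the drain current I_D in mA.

V_GS = V_G = 2.69 V, so V_ov = 2.69 − 1.04 = 1.65 V.
k_n = μ_nC_ox · (W/L) = 6.8 mA/V².
Assume saturation: I_D = ½ k_n V_ov² = 0.5 × 6.8 × 1.65² = 9.26 mA, giving V_DS = V_DD − I_D R_D = 4.88 − 9.26 × 1 = -4.38 V.
But -4.38 V < V_ov = 1.65 V, so the device is actually in triode.
In triode I_D = k_n[V_ov V_DS − ½ V_DS²] and I_D = (V_DD − V_DS)/R_D. Equating: 3.4 V_DS² − 12.22 V_DS + 4.88 = 0, giving V_DS = 0.458 V (the root below V_ov).
I_D = (4.88 − 0.458) / 1 = 4.42 mA.

I_D = 4.42 mA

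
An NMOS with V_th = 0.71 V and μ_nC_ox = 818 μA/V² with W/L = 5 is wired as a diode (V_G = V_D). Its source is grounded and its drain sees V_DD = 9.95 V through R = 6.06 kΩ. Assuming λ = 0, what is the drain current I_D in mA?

With gate tied to drain, V_GS = V_DS ≥ V_GS − V_th, so the device is in saturation.
k_n = μ_nC_ox · (W/L) = 4.09 mA/V².
KCL at the drain: ½ k_n (V_GS − V_th)² = (V_DD − V_GS)/R.
Let x = V_GS − 0.71. Then 12.4 x² + x − 9.24 = 0, giving x = 0.824 V (positive root), so V_GS = 1.53 V.
I_D = (V_DD − V_GS)/R = (9.95 − 1.53) / 6.06 = 1.39 mA.

I_D = 1.39 mA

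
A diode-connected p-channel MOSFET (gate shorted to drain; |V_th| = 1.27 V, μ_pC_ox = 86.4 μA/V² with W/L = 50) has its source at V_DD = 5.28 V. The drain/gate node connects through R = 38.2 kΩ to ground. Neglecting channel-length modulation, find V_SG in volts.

V_SG = 1.48 V

With gate tied to drain, V_SG = V_SD ≥ V_SG − |V_th|, so the device is in saturation.
k_p = μ_pC_ox · (W/L) = 4.32 mA/V².
KCL at the drain: ½ k_p (V_SG − |V_th|)² = (V_DD − V_SG)/R.
Let x = V_SG − 1.27. Then 82.5 x² + x − 4.01 = 0, giving x = 0.214 V (positive root), so V_SG = 1.48 V.
I_D = (V_DD − V_SG)/R = (5.28 − 1.48) / 38.2 = 0.0994 mA.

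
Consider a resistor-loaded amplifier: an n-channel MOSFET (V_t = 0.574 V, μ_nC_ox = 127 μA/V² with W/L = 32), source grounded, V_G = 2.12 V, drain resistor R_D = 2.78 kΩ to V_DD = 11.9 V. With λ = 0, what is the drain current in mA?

V_GS = V_G = 2.12 V, so V_ov = 2.12 − 0.574 = 1.55 V.
k_n = μ_nC_ox · (W/L) = 4.064 mA/V².
Assume saturation: I_D = ½ k_n V_ov² = 0.5 × 4.064 × 1.55² = 4.86 mA, giving V_DS = V_DD − I_D R_D = 11.9 − 4.86 × 2.78 = -1.6 V.
But -1.6 V < V_ov = 1.55 V, so the device is actually in triode.
In triode I_D = k_n[V_ov V_DS − ½ V_DS²] and I_D = (V_DD − V_DS)/R_D. Equating: 5.65 V_DS² − 18.47 V_DS + 11.9 = 0, giving V_DS = 0.883 V (the root below V_ov).
I_D = (11.9 − 0.883) / 2.78 = 3.96 mA.

I_D = 3.96 mA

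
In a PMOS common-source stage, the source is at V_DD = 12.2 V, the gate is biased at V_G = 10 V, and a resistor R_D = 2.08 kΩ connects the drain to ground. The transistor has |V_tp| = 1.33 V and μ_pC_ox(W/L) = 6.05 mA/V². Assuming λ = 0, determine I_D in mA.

V_SG = V_DD − V_G = 12.2 − 10 = 2.2 V, so V_ov = 2.2 − 1.33 = 0.87 V.
Assume saturation: I_D = ½ k_p V_ov² = 0.5 × 6.05 × 0.87² = 2.29 mA, giving V_SD = V_DD − I_D R_D = 12.2 − 2.29 × 2.08 = 7.44 V.
V_SD = 7.44 V ≥ V_ov = 0.87 V, confirming saturation.

I_D = 2.29 mA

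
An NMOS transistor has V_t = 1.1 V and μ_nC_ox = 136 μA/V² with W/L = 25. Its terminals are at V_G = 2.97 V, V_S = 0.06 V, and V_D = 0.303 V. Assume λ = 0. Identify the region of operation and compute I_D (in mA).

V_GS = V_G − V_S = 2.97 − 0.06 = 2.91 V; V_DS = V_D − V_S = 0.303 − 0.06 = 0.243 V.
k_n = μ_nC_ox · (W/L) = 3.4 mA/V².
V_ov = V_GS − V_t = 2.91 − 1.1 = 1.81 V.
Since V_DS = 0.243 V < V_ov = 1.81 V, the device is in the triode region.
I_D = k_n [V_ov · V_DS − ½ V_DS²] = 3.4 × [1.81 × 0.243 − 0.5 × 0.243²] = 1.4 mA.

Triode; I_D = 1.40 mA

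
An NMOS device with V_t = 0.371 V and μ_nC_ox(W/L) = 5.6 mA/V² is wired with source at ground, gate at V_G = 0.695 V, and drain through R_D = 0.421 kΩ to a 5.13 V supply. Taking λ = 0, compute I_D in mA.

I_D = 0.294 mA

V_GS = V_G = 0.695 V, so V_ov = 0.695 − 0.371 = 0.324 V.
Assume saturation: I_D = ½ k_n V_ov² = 0.5 × 5.6 × 0.324² = 0.294 mA, giving V_DS = V_DD − I_D R_D = 5.13 − 0.294 × 0.421 = 5.01 V.
V_DS = 5.01 V ≥ V_ov = 0.324 V, confirming saturation.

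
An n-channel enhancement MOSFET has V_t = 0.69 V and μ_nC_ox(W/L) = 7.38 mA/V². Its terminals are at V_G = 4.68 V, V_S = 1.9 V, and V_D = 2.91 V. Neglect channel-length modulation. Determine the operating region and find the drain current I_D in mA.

V_GS = V_G − V_S = 4.68 − 1.9 = 2.78 V; V_DS = V_D − V_S = 2.91 − 1.9 = 1.01 V.
V_ov = V_GS − V_t = 2.78 − 0.69 = 2.09 V.
Since V_DS = 1.01 V < V_ov = 2.09 V, the device is in the triode region.
I_D = k_n [V_ov · V_DS − ½ V_DS²] = 7.38 × [2.09 × 1.01 − 0.5 × 1.01²] = 11.8 mA.

Triode; I_D = 11.8 mA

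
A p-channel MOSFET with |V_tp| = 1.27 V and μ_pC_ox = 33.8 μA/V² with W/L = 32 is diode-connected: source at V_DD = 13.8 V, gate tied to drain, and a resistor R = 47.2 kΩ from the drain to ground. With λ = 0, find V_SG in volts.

V_SG = 1.95 V

With gate tied to drain, V_SG = V_SD ≥ V_SG − |V_tp|, so the device is in saturation.
k_p = μ_pC_ox · (W/L) = 1.082 mA/V².
KCL at the drain: ½ k_p (V_SG − |V_tp|)² = (V_DD − V_SG)/R.
Let x = V_SG − 1.27. Then 25.5 x² + x − 12.53 = 0, giving x = 0.681 V (positive root), so V_SG = 1.95 V.
I_D = (V_DD − V_SG)/R = (13.8 − 1.95) / 47.2 = 0.251 mA.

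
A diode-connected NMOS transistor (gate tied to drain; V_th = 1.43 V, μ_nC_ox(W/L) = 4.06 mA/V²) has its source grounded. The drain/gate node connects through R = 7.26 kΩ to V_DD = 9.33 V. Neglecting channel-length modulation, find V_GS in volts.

With gate tied to drain, V_GS = V_DS ≥ V_GS − V_th, so the device is in saturation.
KCL at the drain: ½ k_n (V_GS − V_th)² = (V_DD − V_GS)/R.
Let x = V_GS − 1.43. Then 14.7 x² + x − 7.9 = 0, giving x = 0.699 V (positive root), so V_GS = 2.13 V.
I_D = (V_DD − V_GS)/R = (9.33 − 2.13) / 7.26 = 0.992 mA.

V_GS = 2.13 V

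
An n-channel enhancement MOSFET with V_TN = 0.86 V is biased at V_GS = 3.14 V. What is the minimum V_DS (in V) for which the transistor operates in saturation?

The boundary between triode and saturation is V_DS = V_GS − V_TN = V_ov.
V_ov = 3.14 − 0.86 = 2.28 V.

V_DS,sat = 2.28 V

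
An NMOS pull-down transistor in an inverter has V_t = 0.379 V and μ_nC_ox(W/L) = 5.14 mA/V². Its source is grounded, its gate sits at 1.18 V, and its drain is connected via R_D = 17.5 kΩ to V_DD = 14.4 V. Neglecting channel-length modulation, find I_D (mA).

I_D = 0.810 mA

V_GS = V_G = 1.18 V, so V_ov = 1.18 − 0.379 = 0.801 V.
Assume saturation: I_D = ½ k_n V_ov² = 0.5 × 5.14 × 0.801² = 1.65 mA, giving V_DS = V_DD − I_D R_D = 14.4 − 1.65 × 17.5 = -14.5 V.
But -14.5 V < V_ov = 0.801 V, so the device is actually in triode.
In triode I_D = k_n[V_ov V_DS − ½ V_DS²] and I_D = (V_DD − V_DS)/R_D. Equating: 45 V_DS² − 73.05 V_DS + 14.4 = 0, giving V_DS = 0.23 V (the root below V_ov).
I_D = (14.4 − 0.23) / 17.5 = 0.81 mA.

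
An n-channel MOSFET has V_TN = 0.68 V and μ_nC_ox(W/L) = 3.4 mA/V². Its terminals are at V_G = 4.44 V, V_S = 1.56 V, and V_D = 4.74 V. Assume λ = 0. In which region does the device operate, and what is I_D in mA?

Saturation; I_D = 8.23 mA

V_GS = V_G − V_S = 4.44 − 1.56 = 2.88 V; V_DS = V_D − V_S = 4.74 − 1.56 = 3.18 V.
V_ov = V_GS − V_TN = 2.88 − 0.68 = 2.2 V.
Since V_DS = 3.18 V ≥ V_ov = 2.2 V, the device is in saturation.
I_D = ½ k_n V_ov² = 0.5 × 3.4 × 2.2² = 8.23 mA.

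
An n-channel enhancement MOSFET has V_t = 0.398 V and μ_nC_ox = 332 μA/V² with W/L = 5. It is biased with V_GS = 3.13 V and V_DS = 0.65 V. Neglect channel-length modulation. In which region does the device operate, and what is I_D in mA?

Triode; I_D = 2.60 mA

k_n = μ_nC_ox · (W/L) = 1.66 mA/V².
V_ov = V_GS − V_t = 3.13 − 0.398 = 2.73 V.
Since V_DS = 0.65 V < V_ov = 2.73 V, the device is in the triode region.
I_D = k_n [V_ov · V_DS − ½ V_DS²] = 1.66 × [2.73 × 0.65 − 0.5 × 0.65²] = 2.6 mA.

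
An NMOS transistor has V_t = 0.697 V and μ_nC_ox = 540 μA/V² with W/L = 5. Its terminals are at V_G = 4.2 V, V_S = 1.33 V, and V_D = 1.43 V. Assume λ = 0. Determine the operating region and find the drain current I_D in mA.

V_GS = V_G − V_S = 4.2 − 1.33 = 2.87 V; V_DS = V_D − V_S = 1.43 − 1.33 = 0.1 V.
k_n = μ_nC_ox · (W/L) = 2.7 mA/V².
V_ov = V_GS − V_t = 2.87 − 0.697 = 2.17 V.
Since V_DS = 0.1 V < V_ov = 2.17 V, the device is in the triode region.
I_D = k_n [V_ov · V_DS − ½ V_DS²] = 2.7 × [2.17 × 0.1 − 0.5 × 0.1²] = 0.573 mA.

Triode; I_D = 0.573 mA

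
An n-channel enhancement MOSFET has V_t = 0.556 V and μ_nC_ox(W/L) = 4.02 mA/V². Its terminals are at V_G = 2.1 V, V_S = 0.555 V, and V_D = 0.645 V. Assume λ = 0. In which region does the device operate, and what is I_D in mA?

V_GS = V_G − V_S = 2.1 − 0.555 = 1.54 V; V_DS = V_D − V_S = 0.645 − 0.555 = 0.09 V.
V_ov = V_GS − V_t = 1.54 − 0.556 = 0.989 V.
Since V_DS = 0.09 V < V_ov = 0.989 V, the device is in the triode region.
I_D = k_n [V_ov · V_DS − ½ V_DS²] = 4.02 × [0.989 × 0.09 − 0.5 × 0.09²] = 0.342 mA.

Triode; I_D = 0.342 mA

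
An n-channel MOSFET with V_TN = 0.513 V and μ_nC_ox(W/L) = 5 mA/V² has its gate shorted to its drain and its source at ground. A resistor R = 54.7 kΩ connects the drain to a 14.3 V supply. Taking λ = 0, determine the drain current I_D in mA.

I_D = 0.246 mA

With gate tied to drain, V_GS = V_DS ≥ V_GS − V_TN, so the device is in saturation.
KCL at the drain: ½ k_n (V_GS − V_TN)² = (V_DD − V_GS)/R.
Let x = V_GS − 0.513. Then 137 x² + x − 13.79 = 0, giving x = 0.314 V (positive root), so V_GS = 0.827 V.
I_D = (V_DD − V_GS)/R = (14.3 − 0.827) / 54.7 = 0.246 mA.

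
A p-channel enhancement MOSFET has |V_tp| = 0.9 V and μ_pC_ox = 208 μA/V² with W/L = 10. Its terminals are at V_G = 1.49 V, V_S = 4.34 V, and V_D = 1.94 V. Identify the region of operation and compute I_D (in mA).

Saturation; I_D = 3.95 mA

V_SG = V_S − V_G = 4.34 − 1.49 = 2.85 V; V_SD = V_S − V_D = 4.34 − 1.94 = 2.4 V.
k_p = μ_pC_ox · (W/L) = 2.08 mA/V².
V_ov = V_SG − |V_tp| = 2.85 − 0.9 = 1.95 V.
Since V_SD = 2.4 V ≥ V_ov = 1.95 V, the device is in saturation.
I_D = ½ k_p V_ov² = 0.5 × 2.08 × 1.95² = 3.95 mA.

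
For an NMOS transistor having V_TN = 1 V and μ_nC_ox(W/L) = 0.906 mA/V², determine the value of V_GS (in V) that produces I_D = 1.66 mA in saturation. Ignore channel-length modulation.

V_GS = 2.91 V

In saturation I_D = ½ k_n (V_GS − V_TN)², so V_GS − V_TN = √(2 I_D / k_n) = √(2 × 1.66 / 0.906) = 1.91 V.
V_GS = 1 + 1.91 = 2.91 V.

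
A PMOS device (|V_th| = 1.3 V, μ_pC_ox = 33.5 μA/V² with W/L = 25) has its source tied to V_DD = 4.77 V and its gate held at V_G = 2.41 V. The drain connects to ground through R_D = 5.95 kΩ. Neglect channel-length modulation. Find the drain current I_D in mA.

V_SG = V_DD − V_G = 4.77 − 2.41 = 2.36 V, so V_ov = 2.36 − 1.3 = 1.06 V.
k_p = μ_pC_ox · (W/L) = 0.8375 mA/V².
Assume saturation: I_D = ½ k_p V_ov² = 0.5 × 0.8375 × 1.06² = 0.471 mA, giving V_SD = V_DD − I_D R_D = 4.77 − 0.471 × 5.95 = 1.97 V.
V_SD = 1.97 V ≥ V_ov = 1.06 V, confirming saturation.

I_D = 0.471 mA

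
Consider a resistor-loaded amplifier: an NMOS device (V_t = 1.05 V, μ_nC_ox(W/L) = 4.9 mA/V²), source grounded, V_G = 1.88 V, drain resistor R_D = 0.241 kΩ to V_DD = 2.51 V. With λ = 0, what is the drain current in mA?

V_GS = V_G = 1.88 V, so V_ov = 1.88 − 1.05 = 0.83 V.
Assume saturation: I_D = ½ k_n V_ov² = 0.5 × 4.9 × 0.83² = 1.69 mA, giving V_DS = V_DD − I_D R_D = 2.51 − 1.69 × 0.241 = 2.1 V.
V_DS = 2.1 V ≥ V_ov = 0.83 V, confirming saturation.

I_D = 1.69 mA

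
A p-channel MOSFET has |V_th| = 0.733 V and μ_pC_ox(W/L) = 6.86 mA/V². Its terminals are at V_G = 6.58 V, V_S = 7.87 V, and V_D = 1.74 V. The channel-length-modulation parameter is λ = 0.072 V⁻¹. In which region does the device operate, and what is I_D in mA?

Saturation; I_D = 1.53 mA

V_SG = V_S − V_G = 7.87 − 6.58 = 1.29 V; V_SD = V_S − V_D = 7.87 − 1.74 = 6.13 V.
V_ov = V_SG − |V_th| = 1.29 − 0.733 = 0.557 V.
Since V_SD = 6.13 V ≥ V_ov = 0.557 V, the device is in saturation.
I_D = ½ k_p V_ov² (1 + λ V_SD) = 0.5 × 6.86 × 0.557² × (1 + 0.072 × 6.13) = 1.53 mA.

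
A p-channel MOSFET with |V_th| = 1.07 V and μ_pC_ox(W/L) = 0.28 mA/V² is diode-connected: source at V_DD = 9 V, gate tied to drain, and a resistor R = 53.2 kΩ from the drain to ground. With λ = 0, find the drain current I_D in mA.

I_D = 0.131 mA

With gate tied to drain, V_SG = V_SD ≥ V_SG − |V_th|, so the device is in saturation.
KCL at the drain: ½ k_p (V_SG − |V_th|)² = (V_DD − V_SG)/R.
Let x = V_SG − 1.07. Then 7.45 x² + x − 7.93 = 0, giving x = 0.967 V (positive root), so V_SG = 2.04 V.
I_D = (V_DD − V_SG)/R = (9 − 2.04) / 53.2 = 0.131 mA.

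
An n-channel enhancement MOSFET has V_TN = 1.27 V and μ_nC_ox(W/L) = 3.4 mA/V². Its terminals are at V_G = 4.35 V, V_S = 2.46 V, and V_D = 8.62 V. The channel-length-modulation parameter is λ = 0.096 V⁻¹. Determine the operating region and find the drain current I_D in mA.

V_GS = V_G − V_S = 4.35 − 2.46 = 1.89 V; V_DS = V_D − V_S = 8.62 − 2.46 = 6.16 V.
V_ov = V_GS − V_TN = 1.89 − 1.27 = 0.62 V.
Since V_DS = 6.16 V ≥ V_ov = 0.62 V, the device is in saturation.
I_D = ½ k_n V_ov² (1 + λ V_DS) = 0.5 × 3.4 × 0.62² × (1 + 0.096 × 6.16) = 1.04 mA.

Saturation; I_D = 1.04 mA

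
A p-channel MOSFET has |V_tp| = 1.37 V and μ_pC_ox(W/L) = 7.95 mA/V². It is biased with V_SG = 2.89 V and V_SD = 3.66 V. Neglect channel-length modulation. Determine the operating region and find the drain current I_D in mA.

V_ov = V_SG − |V_tp| = 2.89 − 1.37 = 1.52 V.
Since V_SD = 3.66 V ≥ V_ov = 1.52 V, the device is in saturation.
I_D = ½ k_p V_ov² = 0.5 × 7.95 × 1.52² = 9.18 mA.

Saturation; I_D = 9.18 mA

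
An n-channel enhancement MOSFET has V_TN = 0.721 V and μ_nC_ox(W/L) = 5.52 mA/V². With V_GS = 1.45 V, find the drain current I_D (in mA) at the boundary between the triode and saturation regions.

I_D = 1.47 mA

At the boundary V_DS = V_ov = V_GS − V_TN = 1.45 − 0.721 = 0.729 V.
I_D = ½ k_n V_ov² = 0.5 × 5.52 × 0.729² = 1.47 mA.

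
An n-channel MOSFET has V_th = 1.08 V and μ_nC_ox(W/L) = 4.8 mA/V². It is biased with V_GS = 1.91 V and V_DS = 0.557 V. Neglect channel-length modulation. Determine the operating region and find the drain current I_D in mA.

V_ov = V_GS − V_th = 1.91 − 1.08 = 0.83 V.
Since V_DS = 0.557 V < V_ov = 0.83 V, the device is in the triode region.
I_D = k_n [V_ov · V_DS − ½ V_DS²] = 4.8 × [0.83 × 0.557 − 0.5 × 0.557²] = 1.47 mA.

Triode; I_D = 1.47 mA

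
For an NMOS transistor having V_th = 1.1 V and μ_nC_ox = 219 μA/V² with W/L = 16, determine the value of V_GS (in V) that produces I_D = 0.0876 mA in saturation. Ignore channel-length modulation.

k_n = μ_nC_ox · (W/L) = 3.504 mA/V².
In saturation I_D = ½ k_n (V_GS − V_th)², so V_GS − V_th = √(2 I_D / k_n) = √(2 × 0.0876 / 3.504) = 0.224 V.
V_GS = 1.1 + 0.224 = 1.32 V.

V_GS = 1.32 V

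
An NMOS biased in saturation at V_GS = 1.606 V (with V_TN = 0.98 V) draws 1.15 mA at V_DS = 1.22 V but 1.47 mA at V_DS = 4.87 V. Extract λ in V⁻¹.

λ = 0.0841 V⁻¹

With V_GS fixed, I_D ∝ (1 + λ V_DS) in saturation, so I_D2/I_D1 = (1 + λ V_DS2)/(1 + λ V_DS1).
1.47/1.15 = 1.278 = (1 + 4.87 λ)/(1 + 1.22 λ).
Solving: λ (I_D1 V_DS2 − I_D2 V_DS1) = I_D2 − I_D1, so λ = (1.47 − 1.15) / (1.15 × 4.87 − 1.47 × 1.22) = 0.32 / 3.81 = 0.0841 V⁻¹.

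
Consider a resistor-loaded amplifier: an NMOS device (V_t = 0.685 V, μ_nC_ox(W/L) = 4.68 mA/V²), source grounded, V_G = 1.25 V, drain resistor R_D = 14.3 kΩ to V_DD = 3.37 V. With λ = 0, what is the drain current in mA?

V_GS = V_G = 1.25 V, so V_ov = 1.25 − 0.685 = 0.565 V.
Assume saturation: I_D = ½ k_n V_ov² = 0.5 × 4.68 × 0.565² = 0.747 mA, giving V_DS = V_DD − I_D R_D = 3.37 − 0.747 × 14.3 = -7.31 V.
But -7.31 V < V_ov = 0.565 V, so the device is actually in triode.
In triode I_D = k_n[V_ov V_DS − ½ V_DS²] and I_D = (V_DD − V_DS)/R_D. Equating: 33.5 V_DS² − 38.81 V_DS + 3.37 = 0, giving V_DS = 0.0945 V (the root below V_ov).
I_D = (3.37 − 0.0945) / 14.3 = 0.229 mA.

I_D = 0.229 mA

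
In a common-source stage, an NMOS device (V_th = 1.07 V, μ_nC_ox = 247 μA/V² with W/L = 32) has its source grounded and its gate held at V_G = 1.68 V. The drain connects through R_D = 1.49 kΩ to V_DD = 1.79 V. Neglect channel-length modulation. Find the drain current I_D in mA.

V_GS = V_G = 1.68 V, so V_ov = 1.68 − 1.07 = 0.61 V.
k_n = μ_nC_ox · (W/L) = 7.904 mA/V².
Assume saturation: I_D = ½ k_n V_ov² = 0.5 × 7.904 × 0.61² = 1.47 mA, giving V_DS = V_DD − I_D R_D = 1.79 − 1.47 × 1.49 = -0.401 V.
But -0.401 V < V_ov = 0.61 V, so the device is actually in triode.
In triode I_D = k_n[V_ov V_DS − ½ V_DS²] and I_D = (V_DD − V_DS)/R_D. Equating: 5.89 V_DS² − 8.184 V_DS + 1.79 = 0, giving V_DS = 0.272 V (the root below V_ov).
I_D = (1.79 − 0.272) / 1.49 = 1.02 mA.

I_D = 1.02 mA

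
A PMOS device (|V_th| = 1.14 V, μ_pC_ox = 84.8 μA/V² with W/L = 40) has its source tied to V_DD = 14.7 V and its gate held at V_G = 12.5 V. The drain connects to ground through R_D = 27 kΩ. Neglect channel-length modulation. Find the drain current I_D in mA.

I_D = 0.538 mA

V_SG = V_DD − V_G = 14.7 − 12.5 = 2.2 V, so V_ov = 2.2 − 1.14 = 1.06 V.
k_p = μ_pC_ox · (W/L) = 3.392 mA/V².
Assume saturation: I_D = ½ k_p V_ov² = 0.5 × 3.392 × 1.06² = 1.91 mA, giving V_SD = V_DD − I_D R_D = 14.7 − 1.91 × 27 = -36.8 V.
But -36.8 V < V_ov = 1.06 V, so the device is actually in triode.
In triode I_D = k_p[V_ov V_SD − ½ V_SD²] and I_D = (V_DD − V_SD)/R_D. Equating: 45.8 V_SD² − 98.08 V_SD + 14.7 = 0, giving V_SD = 0.162 V (the root below V_ov).
I_D = (14.7 − 0.162) / 27 = 0.538 mA.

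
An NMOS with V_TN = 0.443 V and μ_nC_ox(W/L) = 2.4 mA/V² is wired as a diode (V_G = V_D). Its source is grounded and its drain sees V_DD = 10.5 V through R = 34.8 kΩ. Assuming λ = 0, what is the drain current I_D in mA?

I_D = 0.275 mA

With gate tied to drain, V_GS = V_DS ≥ V_GS − V_TN, so the device is in saturation.
KCL at the drain: ½ k_n (V_GS − V_TN)² = (V_DD − V_GS)/R.
Let x = V_GS − 0.443. Then 41.8 x² + x − 10.06 = 0, giving x = 0.479 V (positive root), so V_GS = 0.922 V.
I_D = (V_DD − V_GS)/R = (10.5 − 0.922) / 34.8 = 0.275 mA.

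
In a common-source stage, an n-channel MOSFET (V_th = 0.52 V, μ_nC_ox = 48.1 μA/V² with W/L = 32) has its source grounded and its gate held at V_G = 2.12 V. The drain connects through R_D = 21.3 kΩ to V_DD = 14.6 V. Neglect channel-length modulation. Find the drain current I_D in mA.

V_GS = V_G = 2.12 V, so V_ov = 2.12 − 0.52 = 1.6 V.
k_n = μ_nC_ox · (W/L) = 1.539 mA/V².
Assume saturation: I_D = ½ k_n V_ov² = 0.5 × 1.539 × 1.6² = 1.97 mA, giving V_DS = V_DD − I_D R_D = 14.6 − 1.97 × 21.3 = -27.4 V.
But -27.4 V < V_ov = 1.6 V, so the device is actually in triode.
In triode I_D = k_n[V_ov V_DS − ½ V_DS²] and I_D = (V_DD − V_DS)/R_D. Equating: 16.4 V_DS² − 53.46 V_DS + 14.6 = 0, giving V_DS = 0.301 V (the root below V_ov).
I_D = (14.6 − 0.301) / 21.3 = 0.671 mA.

I_D = 0.671 mA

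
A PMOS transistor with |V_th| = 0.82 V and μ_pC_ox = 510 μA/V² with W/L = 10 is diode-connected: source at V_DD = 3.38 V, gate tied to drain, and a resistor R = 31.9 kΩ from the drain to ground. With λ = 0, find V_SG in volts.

V_SG = 0.991 V

With gate tied to drain, V_SG = V_SD ≥ V_SG − |V_th|, so the device is in saturation.
k_p = μ_pC_ox · (W/L) = 5.1 mA/V².
KCL at the drain: ½ k_p (V_SG − |V_th|)² = (V_DD − V_SG)/R.
Let x = V_SG − 0.82. Then 81.3 x² + x − 2.56 = 0, giving x = 0.171 V (positive root), so V_SG = 0.991 V.
I_D = (V_DD − V_SG)/R = (3.38 − 0.991) / 31.9 = 0.0749 mA.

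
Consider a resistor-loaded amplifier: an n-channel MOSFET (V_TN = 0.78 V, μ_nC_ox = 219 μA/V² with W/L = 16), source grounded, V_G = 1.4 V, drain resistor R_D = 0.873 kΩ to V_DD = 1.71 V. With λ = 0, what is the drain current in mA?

V_GS = V_G = 1.4 V, so V_ov = 1.4 − 0.78 = 0.62 V.
k_n = μ_nC_ox · (W/L) = 3.504 mA/V².
Assume saturation: I_D = ½ k_n V_ov² = 0.5 × 3.504 × 0.62² = 0.673 mA, giving V_DS = V_DD − I_D R_D = 1.71 − 0.673 × 0.873 = 1.12 V.
V_DS = 1.12 V ≥ V_ov = 0.62 V, confirming saturation.

I_D = 0.673 mA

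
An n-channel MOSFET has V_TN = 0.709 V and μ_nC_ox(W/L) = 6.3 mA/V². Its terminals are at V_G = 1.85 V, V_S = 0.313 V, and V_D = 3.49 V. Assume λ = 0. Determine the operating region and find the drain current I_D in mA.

V_GS = V_G − V_S = 1.85 − 0.313 = 1.54 V; V_DS = V_D − V_S = 3.49 − 0.313 = 3.18 V.
V_ov = V_GS − V_TN = 1.54 − 0.709 = 0.828 V.
Since V_DS = 3.18 V ≥ V_ov = 0.828 V, the device is in saturation.
I_D = ½ k_n V_ov² = 0.5 × 6.3 × 0.828² = 2.16 mA.

Saturation; I_D = 2.16 mA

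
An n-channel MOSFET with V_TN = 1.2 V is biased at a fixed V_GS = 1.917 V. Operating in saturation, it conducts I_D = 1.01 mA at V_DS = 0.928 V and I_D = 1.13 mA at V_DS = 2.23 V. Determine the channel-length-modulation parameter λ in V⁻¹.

λ = 0.0997 V⁻¹

With V_GS fixed, I_D ∝ (1 + λ V_DS) in saturation, so I_D2/I_D1 = (1 + λ V_DS2)/(1 + λ V_DS1).
1.13/1.01 = 1.119 = (1 + 2.23 λ)/(1 + 0.928 λ).
Solving: λ (I_D1 V_DS2 − I_D2 V_DS1) = I_D2 − I_D1, so λ = (1.13 − 1.01) / (1.01 × 2.23 − 1.13 × 0.928) = 0.12 / 1.2 = 0.0997 V⁻¹.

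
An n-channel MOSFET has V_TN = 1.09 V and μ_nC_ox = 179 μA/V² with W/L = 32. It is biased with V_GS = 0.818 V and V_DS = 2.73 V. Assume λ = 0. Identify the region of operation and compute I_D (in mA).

V_GS = 0.818 V < V_TN = 1.09 V, so the transistor is in cutoff.

Cutoff; I_D = 0 mA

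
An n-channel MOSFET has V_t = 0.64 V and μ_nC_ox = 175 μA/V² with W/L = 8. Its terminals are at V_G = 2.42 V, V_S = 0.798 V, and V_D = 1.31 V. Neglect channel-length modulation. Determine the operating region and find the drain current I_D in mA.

V_GS = V_G − V_S = 2.42 − 0.798 = 1.62 V; V_DS = V_D − V_S = 1.31 − 0.798 = 0.512 V.
k_n = μ_nC_ox · (W/L) = 1.4 mA/V².
V_ov = V_GS − V_t = 1.62 − 0.64 = 0.982 V.
Since V_DS = 0.512 V < V_ov = 0.982 V, the device is in the triode region.
I_D = k_n [V_ov · V_DS − ½ V_DS²] = 1.4 × [0.982 × 0.512 − 0.5 × 0.512²] = 0.52 mA.

Triode; I_D = 0.520 mA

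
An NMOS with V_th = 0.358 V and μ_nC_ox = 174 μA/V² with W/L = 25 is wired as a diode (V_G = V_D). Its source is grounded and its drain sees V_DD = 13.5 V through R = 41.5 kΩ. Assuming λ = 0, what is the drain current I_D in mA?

With gate tied to drain, V_GS = V_DS ≥ V_GS − V_th, so the device is in saturation.
k_n = μ_nC_ox · (W/L) = 4.35 mA/V².
KCL at the drain: ½ k_n (V_GS − V_th)² = (V_DD − V_GS)/R.
Let x = V_GS − 0.358. Then 90.3 x² + x − 13.14 = 0, giving x = 0.376 V (positive root), so V_GS = 0.734 V.
I_D = (V_DD − V_GS)/R = (13.5 − 0.734) / 41.5 = 0.308 mA.

I_D = 0.308 mA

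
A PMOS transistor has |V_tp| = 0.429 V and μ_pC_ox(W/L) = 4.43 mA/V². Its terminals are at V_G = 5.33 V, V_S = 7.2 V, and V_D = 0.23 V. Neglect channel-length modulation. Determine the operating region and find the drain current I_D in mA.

V_SG = V_S − V_G = 7.2 − 5.33 = 1.87 V; V_SD = V_S − V_D = 7.2 − 0.23 = 6.97 V.
V_ov = V_SG − |V_tp| = 1.87 − 0.429 = 1.44 V.
Since V_SD = 6.97 V ≥ V_ov = 1.44 V, the device is in saturation.
I_D = ½ k_p V_ov² = 0.5 × 4.43 × 1.44² = 4.6 mA.

Saturation; I_D = 4.60 mA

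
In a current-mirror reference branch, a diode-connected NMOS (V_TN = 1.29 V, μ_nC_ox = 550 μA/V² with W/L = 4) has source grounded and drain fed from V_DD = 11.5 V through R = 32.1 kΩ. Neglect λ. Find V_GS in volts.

V_GS = 1.81 V

With gate tied to drain, V_GS = V_DS ≥ V_GS − V_TN, so the device is in saturation.
k_n = μ_nC_ox · (W/L) = 2.2 mA/V².
KCL at the drain: ½ k_n (V_GS − V_TN)² = (V_DD − V_GS)/R.
Let x = V_GS − 1.29. Then 35.3 x² + x − 10.21 = 0, giving x = 0.524 V (positive root), so V_GS = 1.81 V.
I_D = (V_DD − V_GS)/R = (11.5 − 1.81) / 32.1 = 0.302 mA.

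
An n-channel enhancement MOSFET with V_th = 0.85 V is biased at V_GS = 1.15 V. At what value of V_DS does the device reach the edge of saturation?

The boundary between triode and saturation is V_DS = V_GS − V_th = V_ov.
V_ov = 1.15 − 0.85 = 0.3 V.

V_DS,sat = 0.300 V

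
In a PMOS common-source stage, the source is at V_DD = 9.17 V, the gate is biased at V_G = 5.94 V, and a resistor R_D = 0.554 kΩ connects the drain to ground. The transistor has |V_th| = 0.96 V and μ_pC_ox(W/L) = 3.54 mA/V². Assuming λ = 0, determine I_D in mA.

V_SG = V_DD − V_G = 9.17 − 5.94 = 3.23 V, so V_ov = 3.23 − 0.96 = 2.27 V.
Assume saturation: I_D = ½ k_p V_ov² = 0.5 × 3.54 × 2.27² = 9.12 mA, giving V_SD = V_DD − I_D R_D = 9.17 − 9.12 × 0.554 = 4.12 V.
V_SD = 4.12 V ≥ V_ov = 2.27 V, confirming saturation.

I_D = 9.12 mA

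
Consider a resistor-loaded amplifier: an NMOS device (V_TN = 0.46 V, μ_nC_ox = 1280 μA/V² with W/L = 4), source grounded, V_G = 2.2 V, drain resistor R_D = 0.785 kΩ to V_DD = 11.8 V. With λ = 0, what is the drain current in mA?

I_D = 7.75 mA

V_GS = V_G = 2.2 V, so V_ov = 2.2 − 0.46 = 1.74 V.
k_n = μ_nC_ox · (W/L) = 5.12 mA/V².
Assume saturation: I_D = ½ k_n V_ov² = 0.5 × 5.12 × 1.74² = 7.75 mA, giving V_DS = V_DD − I_D R_D = 11.8 − 7.75 × 0.785 = 5.72 V.
V_DS = 5.72 V ≥ V_ov = 1.74 V, confirming saturation.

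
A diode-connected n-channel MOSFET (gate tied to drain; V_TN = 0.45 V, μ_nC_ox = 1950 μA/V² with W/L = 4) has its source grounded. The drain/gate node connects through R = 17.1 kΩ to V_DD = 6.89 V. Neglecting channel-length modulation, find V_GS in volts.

With gate tied to drain, V_GS = V_DS ≥ V_GS − V_TN, so the device is in saturation.
k_n = μ_nC_ox · (W/L) = 7.8 mA/V².
KCL at the drain: ½ k_n (V_GS − V_TN)² = (V_DD − V_GS)/R.
Let x = V_GS − 0.45. Then 66.7 x² + x − 6.44 = 0, giving x = 0.303 V (positive root), so V_GS = 0.753 V.
I_D = (V_DD − V_GS)/R = (6.89 − 0.753) / 17.1 = 0.359 mA.

V_GS = 0.753 V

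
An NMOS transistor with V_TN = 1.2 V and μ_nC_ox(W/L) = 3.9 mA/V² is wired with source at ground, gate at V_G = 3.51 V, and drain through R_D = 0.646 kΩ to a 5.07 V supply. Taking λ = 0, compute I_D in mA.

V_GS = V_G = 3.51 V, so V_ov = 3.51 − 1.2 = 2.31 V.
Assume saturation: I_D = ½ k_n V_ov² = 0.5 × 3.9 × 2.31² = 10.4 mA, giving V_DS = V_DD − I_D R_D = 5.07 − 10.4 × 0.646 = -1.65 V.
But -1.65 V < V_ov = 2.31 V, so the device is actually in triode.
In triode I_D = k_n[V_ov V_DS − ½ V_DS²] and I_D = (V_DD − V_DS)/R_D. Equating: 1.26 V_DS² − 6.82 V_DS + 5.07 = 0, giving V_DS = 0.89 V (the root below V_ov).
I_D = (5.07 − 0.89) / 0.646 = 6.47 mA.

I_D = 6.47 mA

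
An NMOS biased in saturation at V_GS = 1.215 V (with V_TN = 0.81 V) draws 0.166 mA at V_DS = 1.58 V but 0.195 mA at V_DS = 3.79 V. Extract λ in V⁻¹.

With V_GS fixed, I_D ∝ (1 + λ V_DS) in saturation, so I_D2/I_D1 = (1 + λ V_DS2)/(1 + λ V_DS1).
0.195/0.166 = 1.175 = (1 + 3.79 λ)/(1 + 1.58 λ).
Solving: λ (I_D1 V_DS2 − I_D2 V_DS1) = I_D2 − I_D1, so λ = (0.195 − 0.166) / (0.166 × 3.79 − 0.195 × 1.58) = 0.029 / 0.321 = 0.0903 V⁻¹.

λ = 0.0903 V⁻¹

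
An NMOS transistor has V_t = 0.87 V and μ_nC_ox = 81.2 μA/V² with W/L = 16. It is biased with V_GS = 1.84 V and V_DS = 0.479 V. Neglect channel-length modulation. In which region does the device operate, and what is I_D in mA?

Triode; I_D = 0.455 mA

k_n = μ_nC_ox · (W/L) = 1.299 mA/V².
V_ov = V_GS − V_t = 1.84 − 0.87 = 0.97 V.
Since V_DS = 0.479 V < V_ov = 0.97 V, the device is in the triode region.
I_D = k_n [V_ov · V_DS − ½ V_DS²] = 1.299 × [0.97 × 0.479 − 0.5 × 0.479²] = 0.455 mA.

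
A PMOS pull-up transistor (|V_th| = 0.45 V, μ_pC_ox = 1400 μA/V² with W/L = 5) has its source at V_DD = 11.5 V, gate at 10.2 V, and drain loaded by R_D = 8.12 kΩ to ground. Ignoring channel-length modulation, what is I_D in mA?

I_D = 1.38 mA

V_SG = V_DD − V_G = 11.5 − 10.2 = 1.3 V, so V_ov = 1.3 − 0.45 = 0.85 V.
k_p = μ_pC_ox · (W/L) = 7 mA/V².
Assume saturation: I_D = ½ k_p V_ov² = 0.5 × 7 × 0.85² = 2.53 mA, giving V_SD = V_DD − I_D R_D = 11.5 − 2.53 × 8.12 = -9.03 V.
But -9.03 V < V_ov = 0.85 V, so the device is actually in triode.
In triode I_D = k_p[V_ov V_SD − ½ V_SD²] and I_D = (V_DD − V_SD)/R_D. Equating: 28.4 V_SD² − 49.31 V_SD + 11.5 = 0, giving V_SD = 0.278 V (the root below V_ov).
I_D = (11.5 − 0.278) / 8.12 = 1.38 mA.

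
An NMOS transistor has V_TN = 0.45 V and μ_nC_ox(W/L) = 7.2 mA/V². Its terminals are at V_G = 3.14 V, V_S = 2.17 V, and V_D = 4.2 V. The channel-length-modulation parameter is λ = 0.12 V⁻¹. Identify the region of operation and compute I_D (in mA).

V_GS = V_G − V_S = 3.14 − 2.17 = 0.97 V; V_DS = V_D − V_S = 4.2 − 2.17 = 2.03 V.
V_ov = V_GS − V_TN = 0.97 − 0.45 = 0.52 V.
Since V_DS = 2.03 V ≥ V_ov = 0.52 V, the device is in saturation.
I_D = ½ k_n V_ov² (1 + λ V_DS) = 0.5 × 7.2 × 0.52² × (1 + 0.12 × 2.03) = 1.21 mA.

Saturation; I_D = 1.21 mA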